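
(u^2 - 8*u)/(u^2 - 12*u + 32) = u/(u - 4)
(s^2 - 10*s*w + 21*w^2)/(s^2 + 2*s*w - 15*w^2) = (s - 7*w)/(s + 5*w)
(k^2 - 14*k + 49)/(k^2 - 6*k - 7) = (k - 7)/(k + 1)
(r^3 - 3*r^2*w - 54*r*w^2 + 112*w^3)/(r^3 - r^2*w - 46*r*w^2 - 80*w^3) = (r^2 + 5*r*w - 14*w^2)/(r^2 + 7*r*w + 10*w^2)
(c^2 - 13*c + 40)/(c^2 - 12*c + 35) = (c - 8)/(c - 7)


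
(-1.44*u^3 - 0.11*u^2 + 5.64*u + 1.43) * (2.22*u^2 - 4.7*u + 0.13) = -3.1968*u^5 + 6.5238*u^4 + 12.8506*u^3 - 23.3477*u^2 - 5.9878*u + 0.1859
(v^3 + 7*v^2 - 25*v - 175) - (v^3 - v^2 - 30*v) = 8*v^2 + 5*v - 175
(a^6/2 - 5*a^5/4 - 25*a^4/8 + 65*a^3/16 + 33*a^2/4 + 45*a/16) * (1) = a^6/2 - 5*a^5/4 - 25*a^4/8 + 65*a^3/16 + 33*a^2/4 + 45*a/16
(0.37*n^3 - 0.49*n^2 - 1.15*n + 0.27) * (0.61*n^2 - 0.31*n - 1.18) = 0.2257*n^5 - 0.4136*n^4 - 0.9862*n^3 + 1.0994*n^2 + 1.2733*n - 0.3186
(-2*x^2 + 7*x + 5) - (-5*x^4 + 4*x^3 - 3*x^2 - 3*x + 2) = 5*x^4 - 4*x^3 + x^2 + 10*x + 3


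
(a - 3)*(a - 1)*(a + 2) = a^3 - 2*a^2 - 5*a + 6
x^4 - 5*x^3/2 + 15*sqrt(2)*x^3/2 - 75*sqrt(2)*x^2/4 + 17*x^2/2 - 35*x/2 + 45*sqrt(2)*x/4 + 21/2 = (x - 3/2)*(x - 1)*(x + sqrt(2)/2)*(x + 7*sqrt(2))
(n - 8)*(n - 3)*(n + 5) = n^3 - 6*n^2 - 31*n + 120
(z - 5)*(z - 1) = z^2 - 6*z + 5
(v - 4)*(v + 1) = v^2 - 3*v - 4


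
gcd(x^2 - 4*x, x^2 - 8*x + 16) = x - 4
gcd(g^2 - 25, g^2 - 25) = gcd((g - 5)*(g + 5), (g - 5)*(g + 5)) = g^2 - 25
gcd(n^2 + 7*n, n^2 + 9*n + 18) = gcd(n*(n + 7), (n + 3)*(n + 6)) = 1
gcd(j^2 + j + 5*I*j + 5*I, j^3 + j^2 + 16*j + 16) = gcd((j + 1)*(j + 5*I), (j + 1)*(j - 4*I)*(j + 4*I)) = j + 1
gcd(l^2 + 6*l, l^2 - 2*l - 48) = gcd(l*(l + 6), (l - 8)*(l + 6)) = l + 6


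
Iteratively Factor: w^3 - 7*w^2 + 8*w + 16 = (w + 1)*(w^2 - 8*w + 16) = (w - 4)*(w + 1)*(w - 4)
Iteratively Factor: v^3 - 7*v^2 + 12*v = (v - 4)*(v^2 - 3*v) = v*(v - 4)*(v - 3)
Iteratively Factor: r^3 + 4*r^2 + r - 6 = (r + 2)*(r^2 + 2*r - 3) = (r + 2)*(r + 3)*(r - 1)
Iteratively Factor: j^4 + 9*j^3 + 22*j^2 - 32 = (j - 1)*(j^3 + 10*j^2 + 32*j + 32) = (j - 1)*(j + 4)*(j^2 + 6*j + 8) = (j - 1)*(j + 2)*(j + 4)*(j + 4)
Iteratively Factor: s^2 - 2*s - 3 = (s + 1)*(s - 3)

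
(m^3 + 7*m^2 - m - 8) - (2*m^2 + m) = m^3 + 5*m^2 - 2*m - 8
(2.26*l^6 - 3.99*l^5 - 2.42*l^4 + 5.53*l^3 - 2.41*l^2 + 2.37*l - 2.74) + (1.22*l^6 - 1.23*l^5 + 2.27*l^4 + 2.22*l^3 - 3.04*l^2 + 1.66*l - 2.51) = 3.48*l^6 - 5.22*l^5 - 0.15*l^4 + 7.75*l^3 - 5.45*l^2 + 4.03*l - 5.25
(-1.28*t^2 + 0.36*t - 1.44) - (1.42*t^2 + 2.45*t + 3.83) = -2.7*t^2 - 2.09*t - 5.27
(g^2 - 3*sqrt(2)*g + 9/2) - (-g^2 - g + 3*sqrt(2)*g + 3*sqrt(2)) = 2*g^2 - 6*sqrt(2)*g + g - 3*sqrt(2) + 9/2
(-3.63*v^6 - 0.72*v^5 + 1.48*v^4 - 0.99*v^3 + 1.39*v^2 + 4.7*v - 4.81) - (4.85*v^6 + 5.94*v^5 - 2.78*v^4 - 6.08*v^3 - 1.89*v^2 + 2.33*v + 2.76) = -8.48*v^6 - 6.66*v^5 + 4.26*v^4 + 5.09*v^3 + 3.28*v^2 + 2.37*v - 7.57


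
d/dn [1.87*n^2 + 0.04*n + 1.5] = 3.74*n + 0.04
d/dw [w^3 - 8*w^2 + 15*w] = 3*w^2 - 16*w + 15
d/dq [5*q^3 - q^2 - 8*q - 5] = 15*q^2 - 2*q - 8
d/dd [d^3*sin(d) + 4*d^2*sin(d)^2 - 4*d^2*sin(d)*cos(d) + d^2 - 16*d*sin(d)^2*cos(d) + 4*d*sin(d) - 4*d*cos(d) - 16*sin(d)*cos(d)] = d^3*cos(d) + 3*d^2*sin(d) - 4*sqrt(2)*d^2*cos(2*d + pi/4) + 8*d*sin(d) - 12*d*sin(3*d) - 4*sqrt(2)*d*sin(2*d + pi/4) + 4*d*cos(d) + 6*d - 4*cos(d) - 16*cos(2*d) + 4*cos(3*d) - 4*sqrt(2)*cos(d + pi/4)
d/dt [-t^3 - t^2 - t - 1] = -3*t^2 - 2*t - 1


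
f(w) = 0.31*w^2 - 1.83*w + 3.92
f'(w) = 0.62*w - 1.83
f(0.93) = 2.49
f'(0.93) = -1.25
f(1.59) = 1.79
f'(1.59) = -0.84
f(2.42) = 1.31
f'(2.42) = -0.33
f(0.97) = 2.44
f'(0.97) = -1.23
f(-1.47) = 7.28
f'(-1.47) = -2.74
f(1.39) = 1.98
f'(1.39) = -0.97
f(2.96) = 1.22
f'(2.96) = 0.01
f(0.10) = 3.74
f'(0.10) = -1.77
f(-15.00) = 101.12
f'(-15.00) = -11.13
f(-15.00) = 101.12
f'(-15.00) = -11.13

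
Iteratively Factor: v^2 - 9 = (v + 3)*(v - 3)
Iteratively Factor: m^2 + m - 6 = (m + 3)*(m - 2)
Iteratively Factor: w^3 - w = (w)*(w^2 - 1) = w*(w + 1)*(w - 1)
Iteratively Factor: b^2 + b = (b)*(b + 1)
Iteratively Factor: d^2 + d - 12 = (d + 4)*(d - 3)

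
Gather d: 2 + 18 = 20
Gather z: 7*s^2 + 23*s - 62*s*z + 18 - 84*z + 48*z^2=7*s^2 + 23*s + 48*z^2 + z*(-62*s - 84) + 18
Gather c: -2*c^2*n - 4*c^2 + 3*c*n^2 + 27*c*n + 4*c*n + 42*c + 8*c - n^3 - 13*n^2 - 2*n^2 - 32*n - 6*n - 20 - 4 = c^2*(-2*n - 4) + c*(3*n^2 + 31*n + 50) - n^3 - 15*n^2 - 38*n - 24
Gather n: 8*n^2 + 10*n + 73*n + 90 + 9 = 8*n^2 + 83*n + 99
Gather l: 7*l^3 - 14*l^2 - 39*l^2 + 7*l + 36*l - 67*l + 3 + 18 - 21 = 7*l^3 - 53*l^2 - 24*l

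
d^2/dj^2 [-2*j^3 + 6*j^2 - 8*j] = 12 - 12*j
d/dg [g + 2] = 1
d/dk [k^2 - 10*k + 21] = 2*k - 10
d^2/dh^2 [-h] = 0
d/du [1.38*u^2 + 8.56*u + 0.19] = 2.76*u + 8.56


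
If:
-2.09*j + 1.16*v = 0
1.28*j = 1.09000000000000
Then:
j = 0.85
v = 1.53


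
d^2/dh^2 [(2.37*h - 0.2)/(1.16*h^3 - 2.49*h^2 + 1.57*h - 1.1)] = (19.134432*h^5 - 44.302488*h^4 + 29.998866*h^3 + 26.66388*h^2 - 35.78862*h + 8.29562)/(1.560896*h^9 - 10.051632*h^8 + 27.914124*h^7 - 47.087457*h^6 + 56.843763*h^5 - 50.893053*h^4 + 33.882073*h^3 - 17.17287*h^2 + 5.6991*h - 1.331)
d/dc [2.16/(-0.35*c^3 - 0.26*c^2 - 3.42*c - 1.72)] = (2.268*c^2 + 1.1232*c + 7.3872)/(0.35*c^3 + 0.26*c^2 + 3.42*c + 1.72)^2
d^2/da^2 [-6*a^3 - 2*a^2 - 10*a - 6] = -36*a - 4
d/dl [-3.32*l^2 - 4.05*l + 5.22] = -6.64*l - 4.05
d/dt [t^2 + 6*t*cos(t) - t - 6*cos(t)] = -6*t*sin(t) + 2*t + 6*sqrt(2)*sin(t + pi/4) - 1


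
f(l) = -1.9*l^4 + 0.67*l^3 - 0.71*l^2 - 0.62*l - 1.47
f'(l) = -7.6*l^3 + 2.01*l^2 - 1.42*l - 0.62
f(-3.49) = -318.31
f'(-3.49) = 351.88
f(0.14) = -1.57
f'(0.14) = -0.80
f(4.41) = -679.18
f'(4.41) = -619.61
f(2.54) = -75.73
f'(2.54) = -115.80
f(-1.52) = -14.66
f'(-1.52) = 32.87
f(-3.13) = -209.39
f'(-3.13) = 256.57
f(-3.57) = -347.41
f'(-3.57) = 375.86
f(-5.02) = -1307.62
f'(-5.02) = 1018.61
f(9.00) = -12042.03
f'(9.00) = -5390.99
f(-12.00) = -40652.43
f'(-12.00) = 13438.66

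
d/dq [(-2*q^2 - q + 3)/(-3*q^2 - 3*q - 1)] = (3*q^2 + 22*q + 10)/(9*q^4 + 18*q^3 + 15*q^2 + 6*q + 1)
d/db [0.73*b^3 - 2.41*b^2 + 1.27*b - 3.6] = 2.19*b^2 - 4.82*b + 1.27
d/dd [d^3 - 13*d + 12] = 3*d^2 - 13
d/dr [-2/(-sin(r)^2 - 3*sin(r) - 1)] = -2*(2*sin(r) + 3)*cos(r)/(sin(r)^2 + 3*sin(r) + 1)^2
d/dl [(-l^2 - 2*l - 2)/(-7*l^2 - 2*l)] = 4*(-3*l^2 - 7*l - 1)/(l^2*(49*l^2 + 28*l + 4))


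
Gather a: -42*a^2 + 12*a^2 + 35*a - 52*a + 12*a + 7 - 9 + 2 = -30*a^2 - 5*a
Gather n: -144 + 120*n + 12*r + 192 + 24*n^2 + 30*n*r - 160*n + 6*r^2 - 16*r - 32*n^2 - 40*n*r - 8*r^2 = -8*n^2 + n*(-10*r - 40) - 2*r^2 - 4*r + 48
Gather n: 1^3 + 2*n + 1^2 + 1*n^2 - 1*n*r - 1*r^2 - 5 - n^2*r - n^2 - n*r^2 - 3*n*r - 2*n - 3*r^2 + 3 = -n^2*r + n*(-r^2 - 4*r) - 4*r^2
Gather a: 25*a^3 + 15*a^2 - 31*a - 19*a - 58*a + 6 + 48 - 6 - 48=25*a^3 + 15*a^2 - 108*a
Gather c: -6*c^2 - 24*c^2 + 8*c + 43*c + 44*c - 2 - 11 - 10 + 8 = -30*c^2 + 95*c - 15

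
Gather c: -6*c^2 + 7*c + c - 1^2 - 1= -6*c^2 + 8*c - 2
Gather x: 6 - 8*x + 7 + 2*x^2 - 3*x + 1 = 2*x^2 - 11*x + 14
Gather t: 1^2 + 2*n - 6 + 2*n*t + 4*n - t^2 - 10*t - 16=6*n - t^2 + t*(2*n - 10) - 21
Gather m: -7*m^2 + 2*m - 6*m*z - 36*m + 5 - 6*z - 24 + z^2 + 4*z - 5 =-7*m^2 + m*(-6*z - 34) + z^2 - 2*z - 24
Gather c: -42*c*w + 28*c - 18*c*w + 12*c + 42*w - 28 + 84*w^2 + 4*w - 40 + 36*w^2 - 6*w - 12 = c*(40 - 60*w) + 120*w^2 + 40*w - 80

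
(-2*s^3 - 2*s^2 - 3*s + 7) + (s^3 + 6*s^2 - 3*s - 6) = -s^3 + 4*s^2 - 6*s + 1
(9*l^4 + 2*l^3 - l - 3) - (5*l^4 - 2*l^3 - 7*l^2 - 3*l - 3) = 4*l^4 + 4*l^3 + 7*l^2 + 2*l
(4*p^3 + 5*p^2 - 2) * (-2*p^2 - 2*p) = -8*p^5 - 18*p^4 - 10*p^3 + 4*p^2 + 4*p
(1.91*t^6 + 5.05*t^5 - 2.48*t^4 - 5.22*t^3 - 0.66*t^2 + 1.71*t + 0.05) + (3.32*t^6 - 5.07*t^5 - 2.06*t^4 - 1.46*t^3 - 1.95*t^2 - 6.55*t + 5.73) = 5.23*t^6 - 0.0200000000000005*t^5 - 4.54*t^4 - 6.68*t^3 - 2.61*t^2 - 4.84*t + 5.78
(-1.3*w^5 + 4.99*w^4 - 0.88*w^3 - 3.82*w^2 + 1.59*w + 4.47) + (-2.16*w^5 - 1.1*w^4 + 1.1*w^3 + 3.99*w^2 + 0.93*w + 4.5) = -3.46*w^5 + 3.89*w^4 + 0.22*w^3 + 0.17*w^2 + 2.52*w + 8.97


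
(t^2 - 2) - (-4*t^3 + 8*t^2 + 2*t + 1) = 4*t^3 - 7*t^2 - 2*t - 3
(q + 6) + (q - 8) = 2*q - 2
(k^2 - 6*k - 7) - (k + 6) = k^2 - 7*k - 13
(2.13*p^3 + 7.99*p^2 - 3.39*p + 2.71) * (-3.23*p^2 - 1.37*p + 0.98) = -6.8799*p^5 - 28.7258*p^4 + 2.0908*p^3 + 3.7212*p^2 - 7.0349*p + 2.6558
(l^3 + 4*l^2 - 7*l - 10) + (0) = l^3 + 4*l^2 - 7*l - 10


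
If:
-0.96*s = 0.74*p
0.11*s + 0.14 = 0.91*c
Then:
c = 0.120879120879121*s + 0.153846153846154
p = -1.2972972972973*s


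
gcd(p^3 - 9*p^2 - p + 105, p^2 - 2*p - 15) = p^2 - 2*p - 15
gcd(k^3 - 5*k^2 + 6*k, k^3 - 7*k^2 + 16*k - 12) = k^2 - 5*k + 6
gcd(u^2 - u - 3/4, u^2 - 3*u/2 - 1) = u + 1/2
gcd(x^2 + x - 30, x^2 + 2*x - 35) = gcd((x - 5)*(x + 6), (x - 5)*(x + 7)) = x - 5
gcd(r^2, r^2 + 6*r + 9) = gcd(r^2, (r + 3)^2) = 1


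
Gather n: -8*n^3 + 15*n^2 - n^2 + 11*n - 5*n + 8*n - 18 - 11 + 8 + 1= -8*n^3 + 14*n^2 + 14*n - 20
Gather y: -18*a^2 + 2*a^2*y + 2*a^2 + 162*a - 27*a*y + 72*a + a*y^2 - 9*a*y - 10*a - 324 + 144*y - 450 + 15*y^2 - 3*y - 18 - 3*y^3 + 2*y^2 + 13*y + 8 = -16*a^2 + 224*a - 3*y^3 + y^2*(a + 17) + y*(2*a^2 - 36*a + 154) - 784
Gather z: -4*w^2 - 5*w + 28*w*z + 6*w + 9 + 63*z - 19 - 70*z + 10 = -4*w^2 + w + z*(28*w - 7)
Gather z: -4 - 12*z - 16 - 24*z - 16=-36*z - 36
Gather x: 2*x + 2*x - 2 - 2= 4*x - 4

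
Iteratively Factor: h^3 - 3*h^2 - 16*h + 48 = (h - 4)*(h^2 + h - 12) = (h - 4)*(h - 3)*(h + 4)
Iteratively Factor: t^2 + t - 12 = (t - 3)*(t + 4)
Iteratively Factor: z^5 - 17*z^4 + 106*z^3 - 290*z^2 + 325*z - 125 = (z - 1)*(z^4 - 16*z^3 + 90*z^2 - 200*z + 125) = (z - 5)*(z - 1)*(z^3 - 11*z^2 + 35*z - 25) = (z - 5)*(z - 1)^2*(z^2 - 10*z + 25) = (z - 5)^2*(z - 1)^2*(z - 5)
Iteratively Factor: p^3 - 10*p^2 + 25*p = (p - 5)*(p^2 - 5*p) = p*(p - 5)*(p - 5)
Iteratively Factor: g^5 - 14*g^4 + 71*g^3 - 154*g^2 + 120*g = (g - 2)*(g^4 - 12*g^3 + 47*g^2 - 60*g) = (g - 4)*(g - 2)*(g^3 - 8*g^2 + 15*g) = (g - 5)*(g - 4)*(g - 2)*(g^2 - 3*g) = g*(g - 5)*(g - 4)*(g - 2)*(g - 3)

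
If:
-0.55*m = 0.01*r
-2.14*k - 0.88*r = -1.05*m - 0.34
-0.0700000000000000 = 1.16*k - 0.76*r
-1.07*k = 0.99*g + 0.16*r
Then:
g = -0.11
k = 0.07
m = -0.00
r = 0.20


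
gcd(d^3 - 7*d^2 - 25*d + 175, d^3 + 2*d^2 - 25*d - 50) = d^2 - 25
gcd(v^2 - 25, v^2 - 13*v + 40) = v - 5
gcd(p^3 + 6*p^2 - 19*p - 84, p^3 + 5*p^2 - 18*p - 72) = p^2 - p - 12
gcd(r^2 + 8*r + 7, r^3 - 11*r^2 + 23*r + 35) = r + 1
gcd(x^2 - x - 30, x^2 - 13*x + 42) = x - 6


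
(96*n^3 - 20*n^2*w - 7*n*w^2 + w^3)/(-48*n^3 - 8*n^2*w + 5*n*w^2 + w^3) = (-8*n + w)/(4*n + w)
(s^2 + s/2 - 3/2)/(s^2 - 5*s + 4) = (s + 3/2)/(s - 4)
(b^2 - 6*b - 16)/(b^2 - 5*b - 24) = (b + 2)/(b + 3)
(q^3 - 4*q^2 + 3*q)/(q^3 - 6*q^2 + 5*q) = (q - 3)/(q - 5)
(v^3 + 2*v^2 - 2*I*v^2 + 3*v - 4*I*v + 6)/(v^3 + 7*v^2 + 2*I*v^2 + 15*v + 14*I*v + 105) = (v^2 + v*(2 + I) + 2*I)/(v^2 + v*(7 + 5*I) + 35*I)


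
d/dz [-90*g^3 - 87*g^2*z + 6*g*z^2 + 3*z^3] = -87*g^2 + 12*g*z + 9*z^2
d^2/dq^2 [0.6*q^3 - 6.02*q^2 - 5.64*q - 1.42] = 3.6*q - 12.04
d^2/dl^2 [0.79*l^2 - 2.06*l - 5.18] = 1.58000000000000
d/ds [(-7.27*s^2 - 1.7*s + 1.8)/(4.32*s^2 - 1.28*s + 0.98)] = (16.6496*s^2 - 29.8012*s + 0.638)/(18.6624*s^4 - 11.0592*s^3 + 10.1056*s^2 - 2.5088*s + 0.9604)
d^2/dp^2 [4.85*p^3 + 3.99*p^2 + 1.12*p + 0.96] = 29.1*p + 7.98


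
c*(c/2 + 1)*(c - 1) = c^3/2 + c^2/2 - c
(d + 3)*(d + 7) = d^2 + 10*d + 21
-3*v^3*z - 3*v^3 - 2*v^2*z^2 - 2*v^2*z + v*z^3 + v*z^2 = (-3*v + z)*(v + z)*(v*z + v)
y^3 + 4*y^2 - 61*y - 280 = (y - 8)*(y + 5)*(y + 7)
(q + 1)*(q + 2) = q^2 + 3*q + 2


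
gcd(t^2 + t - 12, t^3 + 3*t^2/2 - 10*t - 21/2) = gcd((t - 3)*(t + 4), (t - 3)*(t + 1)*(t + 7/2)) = t - 3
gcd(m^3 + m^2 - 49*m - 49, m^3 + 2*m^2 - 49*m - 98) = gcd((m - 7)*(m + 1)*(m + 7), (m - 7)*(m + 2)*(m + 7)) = m^2 - 49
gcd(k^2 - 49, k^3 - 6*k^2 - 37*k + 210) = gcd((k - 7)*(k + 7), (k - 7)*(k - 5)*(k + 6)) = k - 7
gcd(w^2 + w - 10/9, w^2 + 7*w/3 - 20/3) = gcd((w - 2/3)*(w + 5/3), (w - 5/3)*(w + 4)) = 1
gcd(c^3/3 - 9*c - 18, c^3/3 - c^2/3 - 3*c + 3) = c + 3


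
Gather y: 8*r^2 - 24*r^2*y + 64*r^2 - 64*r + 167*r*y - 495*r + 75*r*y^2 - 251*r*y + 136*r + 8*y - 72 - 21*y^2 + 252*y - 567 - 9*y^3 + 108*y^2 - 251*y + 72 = 72*r^2 - 423*r - 9*y^3 + y^2*(75*r + 87) + y*(-24*r^2 - 84*r + 9) - 567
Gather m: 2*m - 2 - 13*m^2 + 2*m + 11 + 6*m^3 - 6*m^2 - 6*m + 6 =6*m^3 - 19*m^2 - 2*m + 15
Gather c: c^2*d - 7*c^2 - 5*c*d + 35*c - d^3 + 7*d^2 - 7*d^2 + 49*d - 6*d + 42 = c^2*(d - 7) + c*(35 - 5*d) - d^3 + 43*d + 42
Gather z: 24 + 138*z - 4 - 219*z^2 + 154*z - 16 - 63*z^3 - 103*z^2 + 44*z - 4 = -63*z^3 - 322*z^2 + 336*z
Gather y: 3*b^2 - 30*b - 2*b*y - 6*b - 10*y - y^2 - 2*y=3*b^2 - 36*b - y^2 + y*(-2*b - 12)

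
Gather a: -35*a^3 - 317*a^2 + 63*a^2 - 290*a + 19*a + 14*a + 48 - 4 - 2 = -35*a^3 - 254*a^2 - 257*a + 42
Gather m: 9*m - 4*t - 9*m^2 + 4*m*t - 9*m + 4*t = -9*m^2 + 4*m*t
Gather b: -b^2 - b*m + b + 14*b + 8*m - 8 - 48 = -b^2 + b*(15 - m) + 8*m - 56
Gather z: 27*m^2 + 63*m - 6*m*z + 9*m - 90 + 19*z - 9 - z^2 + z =27*m^2 + 72*m - z^2 + z*(20 - 6*m) - 99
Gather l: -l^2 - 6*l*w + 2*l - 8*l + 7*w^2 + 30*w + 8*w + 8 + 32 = -l^2 + l*(-6*w - 6) + 7*w^2 + 38*w + 40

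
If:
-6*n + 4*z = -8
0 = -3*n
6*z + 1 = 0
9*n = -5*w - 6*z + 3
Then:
No Solution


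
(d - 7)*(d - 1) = d^2 - 8*d + 7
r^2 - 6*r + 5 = (r - 5)*(r - 1)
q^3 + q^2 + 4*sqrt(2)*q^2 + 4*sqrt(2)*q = q*(q + 1)*(q + 4*sqrt(2))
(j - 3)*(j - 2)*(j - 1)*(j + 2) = j^4 - 4*j^3 - j^2 + 16*j - 12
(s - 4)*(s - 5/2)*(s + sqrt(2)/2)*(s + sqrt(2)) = s^4 - 13*s^3/2 + 3*sqrt(2)*s^3/2 - 39*sqrt(2)*s^2/4 + 11*s^2 - 13*s/2 + 15*sqrt(2)*s + 10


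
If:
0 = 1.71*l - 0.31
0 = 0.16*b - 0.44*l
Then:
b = 0.50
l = 0.18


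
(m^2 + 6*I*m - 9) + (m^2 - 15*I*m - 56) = 2*m^2 - 9*I*m - 65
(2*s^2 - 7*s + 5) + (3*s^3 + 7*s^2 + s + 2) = 3*s^3 + 9*s^2 - 6*s + 7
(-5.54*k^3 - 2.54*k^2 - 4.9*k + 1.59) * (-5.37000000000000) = 29.7498*k^3 + 13.6398*k^2 + 26.313*k - 8.5383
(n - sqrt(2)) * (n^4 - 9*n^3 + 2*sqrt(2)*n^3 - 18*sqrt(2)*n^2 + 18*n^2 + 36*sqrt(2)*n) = n^5 - 9*n^4 + sqrt(2)*n^4 - 9*sqrt(2)*n^3 + 14*n^3 + 18*sqrt(2)*n^2 + 36*n^2 - 72*n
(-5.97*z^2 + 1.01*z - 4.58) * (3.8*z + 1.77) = -22.686*z^3 - 6.7289*z^2 - 15.6163*z - 8.1066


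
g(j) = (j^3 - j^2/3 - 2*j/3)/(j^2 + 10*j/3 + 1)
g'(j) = (-2*j - 10/3)*(j^3 - j^2/3 - 2*j/3)/(j^2 + 10*j/3 + 1)^2 + (3*j^2 - 2*j/3 - 2/3)/(j^2 + 10*j/3 + 1) = (9*j^4 + 60*j^3 + 23*j^2 - 6*j - 6)/(9*j^4 + 60*j^3 + 118*j^2 + 60*j + 9)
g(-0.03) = 0.02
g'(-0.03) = -0.79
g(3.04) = 1.13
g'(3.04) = 0.71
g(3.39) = 1.38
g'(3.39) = 0.74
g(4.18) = 1.99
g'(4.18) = 0.79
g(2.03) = 0.47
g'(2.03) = 0.58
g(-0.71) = 0.06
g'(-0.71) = -1.39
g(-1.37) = 1.35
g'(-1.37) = -3.00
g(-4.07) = -17.56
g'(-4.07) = -8.18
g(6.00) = 3.51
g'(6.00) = 0.87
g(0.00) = 0.00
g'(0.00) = -0.67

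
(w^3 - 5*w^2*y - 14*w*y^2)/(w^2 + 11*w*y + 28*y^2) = w*(w^2 - 5*w*y - 14*y^2)/(w^2 + 11*w*y + 28*y^2)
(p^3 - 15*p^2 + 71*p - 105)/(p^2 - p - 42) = (p^2 - 8*p + 15)/(p + 6)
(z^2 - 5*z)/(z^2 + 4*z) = (z - 5)/(z + 4)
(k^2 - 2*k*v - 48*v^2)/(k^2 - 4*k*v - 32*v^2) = (k + 6*v)/(k + 4*v)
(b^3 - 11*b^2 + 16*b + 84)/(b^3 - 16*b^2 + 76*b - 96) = (b^2 - 5*b - 14)/(b^2 - 10*b + 16)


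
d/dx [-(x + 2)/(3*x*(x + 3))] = (x^2 + 4*x + 6)/(3*x^2*(x^2 + 6*x + 9))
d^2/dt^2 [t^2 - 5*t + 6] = 2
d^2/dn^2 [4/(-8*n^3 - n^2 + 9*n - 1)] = 8*((24*n + 1)*(8*n^3 + n^2 - 9*n + 1) - (24*n^2 + 2*n - 9)^2)/(8*n^3 + n^2 - 9*n + 1)^3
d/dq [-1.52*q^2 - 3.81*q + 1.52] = -3.04*q - 3.81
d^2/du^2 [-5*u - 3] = 0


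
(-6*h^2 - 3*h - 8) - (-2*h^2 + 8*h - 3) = -4*h^2 - 11*h - 5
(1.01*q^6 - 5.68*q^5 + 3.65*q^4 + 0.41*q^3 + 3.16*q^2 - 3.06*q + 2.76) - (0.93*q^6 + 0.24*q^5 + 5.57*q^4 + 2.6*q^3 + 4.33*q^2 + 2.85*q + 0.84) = 0.08*q^6 - 5.92*q^5 - 1.92*q^4 - 2.19*q^3 - 1.17*q^2 - 5.91*q + 1.92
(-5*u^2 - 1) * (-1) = 5*u^2 + 1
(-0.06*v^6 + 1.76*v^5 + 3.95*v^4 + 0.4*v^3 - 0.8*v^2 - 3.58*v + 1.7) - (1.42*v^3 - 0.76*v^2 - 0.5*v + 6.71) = -0.06*v^6 + 1.76*v^5 + 3.95*v^4 - 1.02*v^3 - 0.04*v^2 - 3.08*v - 5.01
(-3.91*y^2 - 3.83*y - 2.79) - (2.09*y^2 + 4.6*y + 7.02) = -6.0*y^2 - 8.43*y - 9.81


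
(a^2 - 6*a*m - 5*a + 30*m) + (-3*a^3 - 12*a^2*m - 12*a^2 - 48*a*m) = -3*a^3 - 12*a^2*m - 11*a^2 - 54*a*m - 5*a + 30*m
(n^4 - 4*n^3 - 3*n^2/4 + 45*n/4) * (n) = n^5 - 4*n^4 - 3*n^3/4 + 45*n^2/4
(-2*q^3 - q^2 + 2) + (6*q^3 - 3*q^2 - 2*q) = 4*q^3 - 4*q^2 - 2*q + 2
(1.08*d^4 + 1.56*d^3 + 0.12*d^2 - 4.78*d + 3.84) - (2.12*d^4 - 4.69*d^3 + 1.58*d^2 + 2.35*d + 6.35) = -1.04*d^4 + 6.25*d^3 - 1.46*d^2 - 7.13*d - 2.51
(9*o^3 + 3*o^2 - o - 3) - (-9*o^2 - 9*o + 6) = 9*o^3 + 12*o^2 + 8*o - 9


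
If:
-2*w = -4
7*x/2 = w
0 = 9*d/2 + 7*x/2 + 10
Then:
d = -8/3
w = 2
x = 4/7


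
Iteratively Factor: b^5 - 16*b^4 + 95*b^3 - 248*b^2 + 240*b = (b)*(b^4 - 16*b^3 + 95*b^2 - 248*b + 240) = b*(b - 5)*(b^3 - 11*b^2 + 40*b - 48) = b*(b - 5)*(b - 4)*(b^2 - 7*b + 12) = b*(b - 5)*(b - 4)^2*(b - 3)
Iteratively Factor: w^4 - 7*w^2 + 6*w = (w + 3)*(w^3 - 3*w^2 + 2*w) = w*(w + 3)*(w^2 - 3*w + 2) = w*(w - 1)*(w + 3)*(w - 2)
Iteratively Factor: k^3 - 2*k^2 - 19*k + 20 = (k - 1)*(k^2 - k - 20) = (k - 1)*(k + 4)*(k - 5)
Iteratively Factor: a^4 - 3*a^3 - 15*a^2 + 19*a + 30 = (a - 2)*(a^3 - a^2 - 17*a - 15) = (a - 5)*(a - 2)*(a^2 + 4*a + 3) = (a - 5)*(a - 2)*(a + 3)*(a + 1)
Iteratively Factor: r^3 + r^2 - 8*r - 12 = (r + 2)*(r^2 - r - 6) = (r + 2)^2*(r - 3)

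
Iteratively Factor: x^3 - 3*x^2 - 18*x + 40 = (x - 5)*(x^2 + 2*x - 8) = (x - 5)*(x + 4)*(x - 2)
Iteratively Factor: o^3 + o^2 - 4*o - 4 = (o + 2)*(o^2 - o - 2) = (o + 1)*(o + 2)*(o - 2)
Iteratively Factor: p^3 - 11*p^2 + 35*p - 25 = (p - 1)*(p^2 - 10*p + 25) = (p - 5)*(p - 1)*(p - 5)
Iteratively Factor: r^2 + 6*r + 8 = (r + 4)*(r + 2)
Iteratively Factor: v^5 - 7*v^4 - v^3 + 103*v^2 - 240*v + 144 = (v - 1)*(v^4 - 6*v^3 - 7*v^2 + 96*v - 144) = (v - 3)*(v - 1)*(v^3 - 3*v^2 - 16*v + 48) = (v - 4)*(v - 3)*(v - 1)*(v^2 + v - 12) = (v - 4)*(v - 3)*(v - 1)*(v + 4)*(v - 3)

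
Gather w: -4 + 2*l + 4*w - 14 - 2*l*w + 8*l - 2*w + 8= 10*l + w*(2 - 2*l) - 10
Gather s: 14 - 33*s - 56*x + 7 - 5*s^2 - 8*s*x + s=-5*s^2 + s*(-8*x - 32) - 56*x + 21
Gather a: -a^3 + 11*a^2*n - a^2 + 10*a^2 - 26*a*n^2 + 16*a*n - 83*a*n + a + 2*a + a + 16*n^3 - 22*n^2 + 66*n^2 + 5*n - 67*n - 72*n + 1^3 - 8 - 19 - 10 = -a^3 + a^2*(11*n + 9) + a*(-26*n^2 - 67*n + 4) + 16*n^3 + 44*n^2 - 134*n - 36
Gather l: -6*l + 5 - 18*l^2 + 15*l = -18*l^2 + 9*l + 5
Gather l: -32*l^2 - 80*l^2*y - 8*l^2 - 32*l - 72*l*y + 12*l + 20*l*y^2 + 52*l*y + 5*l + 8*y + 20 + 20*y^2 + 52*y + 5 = l^2*(-80*y - 40) + l*(20*y^2 - 20*y - 15) + 20*y^2 + 60*y + 25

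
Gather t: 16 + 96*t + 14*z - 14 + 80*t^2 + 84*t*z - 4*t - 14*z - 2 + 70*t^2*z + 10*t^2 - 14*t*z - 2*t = t^2*(70*z + 90) + t*(70*z + 90)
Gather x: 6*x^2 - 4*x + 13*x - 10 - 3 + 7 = 6*x^2 + 9*x - 6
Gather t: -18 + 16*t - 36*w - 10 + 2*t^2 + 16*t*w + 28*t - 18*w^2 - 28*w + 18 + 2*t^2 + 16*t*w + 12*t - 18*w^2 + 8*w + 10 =4*t^2 + t*(32*w + 56) - 36*w^2 - 56*w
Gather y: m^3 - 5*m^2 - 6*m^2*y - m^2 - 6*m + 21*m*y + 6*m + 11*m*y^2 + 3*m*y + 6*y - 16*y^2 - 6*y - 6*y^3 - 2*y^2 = m^3 - 6*m^2 - 6*y^3 + y^2*(11*m - 18) + y*(-6*m^2 + 24*m)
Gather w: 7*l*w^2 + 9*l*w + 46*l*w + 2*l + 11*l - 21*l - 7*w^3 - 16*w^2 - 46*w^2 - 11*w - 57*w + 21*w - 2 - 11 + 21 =-8*l - 7*w^3 + w^2*(7*l - 62) + w*(55*l - 47) + 8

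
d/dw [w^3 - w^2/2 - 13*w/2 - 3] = 3*w^2 - w - 13/2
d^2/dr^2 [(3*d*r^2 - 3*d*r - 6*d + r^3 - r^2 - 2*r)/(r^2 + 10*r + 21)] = 6*(-11*d*r^3 - 69*d*r^2 + 3*d*r + 493*d + 29*r^3 + 231*r^2 + 483*r - 7)/(r^6 + 30*r^5 + 363*r^4 + 2260*r^3 + 7623*r^2 + 13230*r + 9261)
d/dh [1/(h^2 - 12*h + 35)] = 2*(6 - h)/(h^2 - 12*h + 35)^2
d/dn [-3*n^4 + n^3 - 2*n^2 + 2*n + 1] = -12*n^3 + 3*n^2 - 4*n + 2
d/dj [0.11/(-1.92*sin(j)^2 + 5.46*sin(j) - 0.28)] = (0.4224*sin(j) - 0.6006)*cos(j)/(1.92*sin(j)^2 - 5.46*sin(j) + 0.28)^2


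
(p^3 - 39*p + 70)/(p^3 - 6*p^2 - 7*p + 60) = (p^2 + 5*p - 14)/(p^2 - p - 12)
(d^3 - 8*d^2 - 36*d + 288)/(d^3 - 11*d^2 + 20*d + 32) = (d^2 - 36)/(d^2 - 3*d - 4)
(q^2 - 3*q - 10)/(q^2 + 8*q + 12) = (q - 5)/(q + 6)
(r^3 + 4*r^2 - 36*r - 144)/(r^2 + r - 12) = (r^2 - 36)/(r - 3)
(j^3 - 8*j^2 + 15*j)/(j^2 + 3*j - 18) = j*(j - 5)/(j + 6)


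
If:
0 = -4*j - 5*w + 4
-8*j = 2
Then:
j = -1/4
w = 1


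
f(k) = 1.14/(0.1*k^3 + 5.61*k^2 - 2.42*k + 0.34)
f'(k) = 1.14*(-0.3*k^2 - 11.22*k + 2.42)/(0.1*k^3 + 5.61*k^2 - 2.42*k + 0.34)^2 = (-0.342*k^2 - 12.7908*k + 2.7588)/(0.1*k^3 + 5.61*k^2 - 2.42*k + 0.34)^2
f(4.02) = 0.01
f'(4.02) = -0.01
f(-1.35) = 0.08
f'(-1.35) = 0.11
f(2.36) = 0.04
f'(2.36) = -0.04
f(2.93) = 0.03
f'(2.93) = -0.02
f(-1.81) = 0.05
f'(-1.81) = 0.05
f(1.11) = 0.24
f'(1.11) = -0.54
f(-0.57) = 0.32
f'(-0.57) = 0.80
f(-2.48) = 0.03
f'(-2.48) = 0.02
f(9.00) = 0.00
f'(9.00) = -0.00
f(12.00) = 0.00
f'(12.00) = -0.00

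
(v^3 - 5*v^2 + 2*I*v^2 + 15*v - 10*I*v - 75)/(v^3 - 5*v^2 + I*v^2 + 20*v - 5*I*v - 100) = (v - 3*I)/(v - 4*I)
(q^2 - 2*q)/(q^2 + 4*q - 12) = q/(q + 6)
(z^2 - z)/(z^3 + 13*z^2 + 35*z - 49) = z/(z^2 + 14*z + 49)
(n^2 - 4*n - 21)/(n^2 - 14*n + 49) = (n + 3)/(n - 7)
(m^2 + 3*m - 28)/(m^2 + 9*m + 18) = (m^2 + 3*m - 28)/(m^2 + 9*m + 18)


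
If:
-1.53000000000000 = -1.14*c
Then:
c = 1.34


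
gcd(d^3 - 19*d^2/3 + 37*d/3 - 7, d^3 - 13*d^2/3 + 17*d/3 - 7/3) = d^2 - 10*d/3 + 7/3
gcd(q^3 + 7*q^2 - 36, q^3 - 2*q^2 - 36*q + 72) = q^2 + 4*q - 12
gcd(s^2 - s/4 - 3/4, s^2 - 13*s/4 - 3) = s + 3/4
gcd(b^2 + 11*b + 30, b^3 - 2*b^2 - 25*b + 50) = b + 5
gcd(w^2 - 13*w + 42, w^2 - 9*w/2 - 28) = 1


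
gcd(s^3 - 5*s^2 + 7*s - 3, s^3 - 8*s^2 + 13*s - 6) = s^2 - 2*s + 1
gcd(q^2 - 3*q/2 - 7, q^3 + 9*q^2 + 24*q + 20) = q + 2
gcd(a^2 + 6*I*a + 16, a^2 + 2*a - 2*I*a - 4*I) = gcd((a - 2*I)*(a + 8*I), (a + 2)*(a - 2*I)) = a - 2*I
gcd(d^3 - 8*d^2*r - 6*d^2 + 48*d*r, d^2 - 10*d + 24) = d - 6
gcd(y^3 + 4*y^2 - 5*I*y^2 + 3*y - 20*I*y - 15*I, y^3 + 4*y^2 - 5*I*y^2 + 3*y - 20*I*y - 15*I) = y^3 + y^2*(4 - 5*I) + y*(3 - 20*I) - 15*I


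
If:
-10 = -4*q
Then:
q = 5/2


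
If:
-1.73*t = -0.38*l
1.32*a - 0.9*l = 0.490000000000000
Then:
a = 3.10406698564593*t + 0.371212121212121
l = 4.55263157894737*t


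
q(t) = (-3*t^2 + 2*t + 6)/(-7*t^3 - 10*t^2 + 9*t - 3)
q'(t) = (2 - 6*t)/(-7*t^3 - 10*t^2 + 9*t - 3) + (-3*t^2 + 2*t + 6)*(21*t^2 + 20*t - 9)/(-7*t^3 - 10*t^2 + 9*t - 3)^2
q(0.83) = -0.87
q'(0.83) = 3.46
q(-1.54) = 0.28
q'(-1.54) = -0.94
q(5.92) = 0.05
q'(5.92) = -0.00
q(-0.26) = -0.90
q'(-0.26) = -2.55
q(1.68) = -0.02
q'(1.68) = 0.19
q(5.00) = 0.05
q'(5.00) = -0.01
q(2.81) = 0.06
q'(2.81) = 0.01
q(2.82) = 0.06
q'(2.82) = 0.01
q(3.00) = 0.06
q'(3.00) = 0.01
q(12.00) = 0.03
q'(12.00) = 0.00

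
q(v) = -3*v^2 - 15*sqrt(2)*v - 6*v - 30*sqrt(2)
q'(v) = -6*v - 15*sqrt(2) - 6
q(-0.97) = -18.85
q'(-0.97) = -21.39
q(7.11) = -387.57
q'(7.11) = -69.87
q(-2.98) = 12.03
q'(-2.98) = -9.33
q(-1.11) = -15.92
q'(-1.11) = -20.55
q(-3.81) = 17.71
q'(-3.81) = -4.35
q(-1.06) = -16.95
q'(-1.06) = -20.85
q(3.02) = -151.97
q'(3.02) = -45.33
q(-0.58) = -27.65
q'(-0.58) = -23.73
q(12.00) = -800.98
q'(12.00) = -99.21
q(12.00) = -800.98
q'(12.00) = -99.21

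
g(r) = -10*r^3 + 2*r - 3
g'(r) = 2 - 30*r^2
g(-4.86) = 1135.19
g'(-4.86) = -706.59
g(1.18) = -17.07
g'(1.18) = -39.77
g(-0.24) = -3.34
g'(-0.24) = 0.27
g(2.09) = -90.11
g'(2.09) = -129.04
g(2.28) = -116.96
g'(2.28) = -153.95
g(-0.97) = 4.19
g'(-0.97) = -26.23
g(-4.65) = 993.15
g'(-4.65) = -646.68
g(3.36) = -375.61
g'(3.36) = -336.69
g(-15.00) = 33717.00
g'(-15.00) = -6748.00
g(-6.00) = 2145.00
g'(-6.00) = -1078.00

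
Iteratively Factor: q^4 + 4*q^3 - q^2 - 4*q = (q)*(q^3 + 4*q^2 - q - 4) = q*(q + 4)*(q^2 - 1) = q*(q - 1)*(q + 4)*(q + 1)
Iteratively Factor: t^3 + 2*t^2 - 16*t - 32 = (t + 4)*(t^2 - 2*t - 8) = (t + 2)*(t + 4)*(t - 4)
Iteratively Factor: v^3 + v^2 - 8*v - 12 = (v - 3)*(v^2 + 4*v + 4) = (v - 3)*(v + 2)*(v + 2)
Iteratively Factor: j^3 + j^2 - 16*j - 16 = (j - 4)*(j^2 + 5*j + 4) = (j - 4)*(j + 1)*(j + 4)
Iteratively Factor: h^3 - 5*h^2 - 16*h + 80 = (h - 4)*(h^2 - h - 20) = (h - 5)*(h - 4)*(h + 4)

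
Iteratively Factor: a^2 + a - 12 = (a - 3)*(a + 4)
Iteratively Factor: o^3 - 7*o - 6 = (o + 2)*(o^2 - 2*o - 3) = (o - 3)*(o + 2)*(o + 1)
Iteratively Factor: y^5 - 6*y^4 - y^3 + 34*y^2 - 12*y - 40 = (y - 2)*(y^4 - 4*y^3 - 9*y^2 + 16*y + 20) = (y - 2)*(y + 2)*(y^3 - 6*y^2 + 3*y + 10) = (y - 2)*(y + 1)*(y + 2)*(y^2 - 7*y + 10) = (y - 5)*(y - 2)*(y + 1)*(y + 2)*(y - 2)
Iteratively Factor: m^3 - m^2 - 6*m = (m + 2)*(m^2 - 3*m) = m*(m + 2)*(m - 3)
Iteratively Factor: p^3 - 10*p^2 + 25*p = (p - 5)*(p^2 - 5*p) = p*(p - 5)*(p - 5)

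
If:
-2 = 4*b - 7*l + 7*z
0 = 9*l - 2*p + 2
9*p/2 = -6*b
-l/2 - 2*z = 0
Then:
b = -213/356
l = -4/89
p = 71/89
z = 1/89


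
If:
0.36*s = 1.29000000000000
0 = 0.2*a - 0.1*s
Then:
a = 1.79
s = 3.58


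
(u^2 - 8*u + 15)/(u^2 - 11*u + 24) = (u - 5)/(u - 8)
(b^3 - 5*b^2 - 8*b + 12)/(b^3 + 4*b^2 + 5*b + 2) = (b^2 - 7*b + 6)/(b^2 + 2*b + 1)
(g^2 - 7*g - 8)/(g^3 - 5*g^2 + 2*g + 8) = (g - 8)/(g^2 - 6*g + 8)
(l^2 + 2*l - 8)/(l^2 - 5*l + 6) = (l + 4)/(l - 3)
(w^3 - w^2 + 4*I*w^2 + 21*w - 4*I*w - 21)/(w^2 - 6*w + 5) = (w^2 + 4*I*w + 21)/(w - 5)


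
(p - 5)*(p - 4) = p^2 - 9*p + 20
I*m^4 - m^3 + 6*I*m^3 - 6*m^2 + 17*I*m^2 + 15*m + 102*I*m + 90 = (m + 6)*(m - 3*I)*(m + 5*I)*(I*m + 1)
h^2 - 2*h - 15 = (h - 5)*(h + 3)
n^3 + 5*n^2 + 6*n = n*(n + 2)*(n + 3)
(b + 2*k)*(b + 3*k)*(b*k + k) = b^3*k + 5*b^2*k^2 + b^2*k + 6*b*k^3 + 5*b*k^2 + 6*k^3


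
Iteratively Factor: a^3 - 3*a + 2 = (a - 1)*(a^2 + a - 2) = (a - 1)*(a + 2)*(a - 1)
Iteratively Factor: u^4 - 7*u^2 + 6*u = (u + 3)*(u^3 - 3*u^2 + 2*u) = (u - 1)*(u + 3)*(u^2 - 2*u) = (u - 2)*(u - 1)*(u + 3)*(u)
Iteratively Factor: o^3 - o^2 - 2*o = (o)*(o^2 - o - 2) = o*(o - 2)*(o + 1)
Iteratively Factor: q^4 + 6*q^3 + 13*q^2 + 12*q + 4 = (q + 2)*(q^3 + 4*q^2 + 5*q + 2) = (q + 1)*(q + 2)*(q^2 + 3*q + 2) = (q + 1)*(q + 2)^2*(q + 1)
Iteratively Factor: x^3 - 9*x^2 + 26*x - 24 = (x - 3)*(x^2 - 6*x + 8) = (x - 4)*(x - 3)*(x - 2)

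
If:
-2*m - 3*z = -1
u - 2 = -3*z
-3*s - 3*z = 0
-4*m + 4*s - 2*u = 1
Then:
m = -13/16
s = -7/8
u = -5/8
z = 7/8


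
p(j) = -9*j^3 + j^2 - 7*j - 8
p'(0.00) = -7.00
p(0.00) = -8.00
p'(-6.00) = -991.00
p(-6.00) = 2014.00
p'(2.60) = -184.32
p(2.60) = -177.62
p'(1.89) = -99.67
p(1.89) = -78.42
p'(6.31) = -1069.41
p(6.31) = -2273.51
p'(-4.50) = -562.75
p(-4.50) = 863.88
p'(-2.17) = -138.48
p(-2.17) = 103.86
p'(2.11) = -122.99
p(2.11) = -102.86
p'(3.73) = -375.19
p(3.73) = -487.25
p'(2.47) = -166.78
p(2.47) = -154.81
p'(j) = -27*j^2 + 2*j - 7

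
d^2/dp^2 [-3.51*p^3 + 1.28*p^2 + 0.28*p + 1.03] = 2.56 - 21.06*p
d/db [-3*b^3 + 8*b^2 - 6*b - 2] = -9*b^2 + 16*b - 6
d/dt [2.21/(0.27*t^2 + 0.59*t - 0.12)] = (-1.1934*t - 1.3039)/(0.27*t^2 + 0.59*t - 0.12)^2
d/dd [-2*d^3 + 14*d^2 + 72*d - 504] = -6*d^2 + 28*d + 72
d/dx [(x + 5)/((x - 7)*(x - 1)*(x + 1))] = 2*(-x^3 - 4*x^2 + 35*x + 6)/(x^6 - 14*x^5 + 47*x^4 + 28*x^3 - 97*x^2 - 14*x + 49)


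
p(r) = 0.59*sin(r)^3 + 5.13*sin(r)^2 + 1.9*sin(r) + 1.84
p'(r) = 1.77*sin(r)^2*cos(r) + 10.26*sin(r)*cos(r) + 1.9*cos(r)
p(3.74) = 2.29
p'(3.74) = 2.74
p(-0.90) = 3.22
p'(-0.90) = -3.14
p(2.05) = 7.98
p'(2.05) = -5.72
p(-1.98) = 3.96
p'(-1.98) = 2.40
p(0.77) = 5.85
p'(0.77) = 7.11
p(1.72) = 9.31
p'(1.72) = -2.05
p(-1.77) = 4.35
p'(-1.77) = 1.28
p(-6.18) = 2.09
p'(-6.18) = 2.96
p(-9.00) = 1.89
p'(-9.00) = 1.85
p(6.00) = 1.70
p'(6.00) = -0.80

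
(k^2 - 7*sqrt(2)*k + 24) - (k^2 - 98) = -7*sqrt(2)*k + 122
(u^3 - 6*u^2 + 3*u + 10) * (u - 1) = u^4 - 7*u^3 + 9*u^2 + 7*u - 10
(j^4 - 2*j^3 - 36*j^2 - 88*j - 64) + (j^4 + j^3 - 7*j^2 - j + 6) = 2*j^4 - j^3 - 43*j^2 - 89*j - 58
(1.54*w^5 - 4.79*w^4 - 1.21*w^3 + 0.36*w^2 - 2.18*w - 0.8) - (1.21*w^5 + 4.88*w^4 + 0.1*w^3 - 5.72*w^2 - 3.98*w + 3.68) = 0.33*w^5 - 9.67*w^4 - 1.31*w^3 + 6.08*w^2 + 1.8*w - 4.48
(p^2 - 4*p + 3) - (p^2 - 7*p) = 3*p + 3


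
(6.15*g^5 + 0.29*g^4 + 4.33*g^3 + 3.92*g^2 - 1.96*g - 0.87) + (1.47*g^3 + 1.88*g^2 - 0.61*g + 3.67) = 6.15*g^5 + 0.29*g^4 + 5.8*g^3 + 5.8*g^2 - 2.57*g + 2.8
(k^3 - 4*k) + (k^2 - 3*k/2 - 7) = k^3 + k^2 - 11*k/2 - 7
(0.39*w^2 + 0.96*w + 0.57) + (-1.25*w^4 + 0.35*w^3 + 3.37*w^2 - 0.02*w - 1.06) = -1.25*w^4 + 0.35*w^3 + 3.76*w^2 + 0.94*w - 0.49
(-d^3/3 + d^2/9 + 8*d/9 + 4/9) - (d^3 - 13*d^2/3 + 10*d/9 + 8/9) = -4*d^3/3 + 40*d^2/9 - 2*d/9 - 4/9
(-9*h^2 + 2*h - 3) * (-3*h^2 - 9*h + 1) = 27*h^4 + 75*h^3 - 18*h^2 + 29*h - 3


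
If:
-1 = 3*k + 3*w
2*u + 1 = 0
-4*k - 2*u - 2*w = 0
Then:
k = 5/6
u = -1/2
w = -7/6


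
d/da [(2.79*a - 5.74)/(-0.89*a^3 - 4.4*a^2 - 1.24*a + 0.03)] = (4.9662*a^3 - 3.0498*a^2 - 50.512*a - 7.0339)/(0.7921*a^6 + 7.832*a^5 + 21.5672*a^4 + 10.8586*a^3 + 1.2736*a^2 - 0.0744*a + 0.0009)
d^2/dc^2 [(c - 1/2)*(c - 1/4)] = 2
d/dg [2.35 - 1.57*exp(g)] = -1.57*exp(g)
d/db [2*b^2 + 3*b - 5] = 4*b + 3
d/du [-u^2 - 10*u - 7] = -2*u - 10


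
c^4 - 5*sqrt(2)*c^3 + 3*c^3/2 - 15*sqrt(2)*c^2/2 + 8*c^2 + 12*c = c*(c + 3/2)*(c - 4*sqrt(2))*(c - sqrt(2))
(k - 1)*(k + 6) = k^2 + 5*k - 6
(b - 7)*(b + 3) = b^2 - 4*b - 21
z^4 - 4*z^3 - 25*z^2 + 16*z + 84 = (z - 7)*(z - 2)*(z + 2)*(z + 3)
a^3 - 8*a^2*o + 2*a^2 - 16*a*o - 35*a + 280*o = (a - 5)*(a + 7)*(a - 8*o)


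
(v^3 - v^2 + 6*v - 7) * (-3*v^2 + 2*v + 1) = -3*v^5 + 5*v^4 - 19*v^3 + 32*v^2 - 8*v - 7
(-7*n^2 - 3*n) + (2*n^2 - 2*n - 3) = -5*n^2 - 5*n - 3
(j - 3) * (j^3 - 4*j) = j^4 - 3*j^3 - 4*j^2 + 12*j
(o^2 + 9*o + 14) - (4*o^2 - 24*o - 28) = -3*o^2 + 33*o + 42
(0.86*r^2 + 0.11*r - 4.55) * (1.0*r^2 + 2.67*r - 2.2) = 0.86*r^4 + 2.4062*r^3 - 6.1483*r^2 - 12.3905*r + 10.01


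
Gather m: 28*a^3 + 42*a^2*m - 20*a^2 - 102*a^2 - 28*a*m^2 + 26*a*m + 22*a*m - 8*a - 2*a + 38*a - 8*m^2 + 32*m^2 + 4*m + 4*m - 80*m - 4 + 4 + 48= 28*a^3 - 122*a^2 + 28*a + m^2*(24 - 28*a) + m*(42*a^2 + 48*a - 72) + 48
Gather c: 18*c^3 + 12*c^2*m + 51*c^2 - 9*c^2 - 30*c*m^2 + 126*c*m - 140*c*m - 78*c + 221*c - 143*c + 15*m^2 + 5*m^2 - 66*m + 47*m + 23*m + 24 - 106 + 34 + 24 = 18*c^3 + c^2*(12*m + 42) + c*(-30*m^2 - 14*m) + 20*m^2 + 4*m - 24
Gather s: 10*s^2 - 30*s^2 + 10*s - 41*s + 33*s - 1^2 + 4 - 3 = -20*s^2 + 2*s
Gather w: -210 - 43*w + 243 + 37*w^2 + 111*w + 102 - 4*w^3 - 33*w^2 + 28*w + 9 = -4*w^3 + 4*w^2 + 96*w + 144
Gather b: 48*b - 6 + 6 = 48*b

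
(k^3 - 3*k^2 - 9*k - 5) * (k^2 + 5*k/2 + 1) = k^5 - k^4/2 - 31*k^3/2 - 61*k^2/2 - 43*k/2 - 5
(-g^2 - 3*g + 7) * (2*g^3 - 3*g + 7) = -2*g^5 - 6*g^4 + 17*g^3 + 2*g^2 - 42*g + 49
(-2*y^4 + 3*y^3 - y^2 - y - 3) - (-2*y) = -2*y^4 + 3*y^3 - y^2 + y - 3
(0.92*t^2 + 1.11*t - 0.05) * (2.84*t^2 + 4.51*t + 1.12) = 2.6128*t^4 + 7.3016*t^3 + 5.8945*t^2 + 1.0177*t - 0.056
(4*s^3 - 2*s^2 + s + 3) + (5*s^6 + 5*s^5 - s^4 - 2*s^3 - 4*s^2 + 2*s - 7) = 5*s^6 + 5*s^5 - s^4 + 2*s^3 - 6*s^2 + 3*s - 4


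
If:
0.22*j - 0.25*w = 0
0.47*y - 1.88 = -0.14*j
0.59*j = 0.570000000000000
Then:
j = 0.97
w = 0.85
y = 3.71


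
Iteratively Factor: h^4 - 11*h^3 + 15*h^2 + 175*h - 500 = (h + 4)*(h^3 - 15*h^2 + 75*h - 125) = (h - 5)*(h + 4)*(h^2 - 10*h + 25) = (h - 5)^2*(h + 4)*(h - 5)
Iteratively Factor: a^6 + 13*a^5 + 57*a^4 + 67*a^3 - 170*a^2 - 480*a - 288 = (a + 4)*(a^5 + 9*a^4 + 21*a^3 - 17*a^2 - 102*a - 72) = (a + 1)*(a + 4)*(a^4 + 8*a^3 + 13*a^2 - 30*a - 72) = (a + 1)*(a + 3)*(a + 4)*(a^3 + 5*a^2 - 2*a - 24) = (a + 1)*(a + 3)*(a + 4)^2*(a^2 + a - 6) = (a - 2)*(a + 1)*(a + 3)*(a + 4)^2*(a + 3)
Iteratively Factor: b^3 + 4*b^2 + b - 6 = (b - 1)*(b^2 + 5*b + 6) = (b - 1)*(b + 3)*(b + 2)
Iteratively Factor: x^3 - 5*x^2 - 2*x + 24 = (x - 3)*(x^2 - 2*x - 8) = (x - 4)*(x - 3)*(x + 2)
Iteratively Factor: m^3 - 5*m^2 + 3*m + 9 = (m - 3)*(m^2 - 2*m - 3) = (m - 3)^2*(m + 1)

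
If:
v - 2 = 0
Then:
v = 2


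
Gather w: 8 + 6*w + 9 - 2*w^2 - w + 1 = -2*w^2 + 5*w + 18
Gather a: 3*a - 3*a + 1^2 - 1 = 0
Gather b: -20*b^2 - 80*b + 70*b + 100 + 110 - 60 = -20*b^2 - 10*b + 150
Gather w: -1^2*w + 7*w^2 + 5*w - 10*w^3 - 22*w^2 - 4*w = -10*w^3 - 15*w^2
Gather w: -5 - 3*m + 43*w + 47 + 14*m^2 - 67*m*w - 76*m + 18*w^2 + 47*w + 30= 14*m^2 - 79*m + 18*w^2 + w*(90 - 67*m) + 72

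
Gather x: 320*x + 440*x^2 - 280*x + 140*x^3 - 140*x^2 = 140*x^3 + 300*x^2 + 40*x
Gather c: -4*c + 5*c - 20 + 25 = c + 5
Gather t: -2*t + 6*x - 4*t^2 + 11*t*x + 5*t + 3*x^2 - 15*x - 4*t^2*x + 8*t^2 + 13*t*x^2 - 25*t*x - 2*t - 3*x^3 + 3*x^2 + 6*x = t^2*(4 - 4*x) + t*(13*x^2 - 14*x + 1) - 3*x^3 + 6*x^2 - 3*x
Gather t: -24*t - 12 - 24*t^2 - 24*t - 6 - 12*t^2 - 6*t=-36*t^2 - 54*t - 18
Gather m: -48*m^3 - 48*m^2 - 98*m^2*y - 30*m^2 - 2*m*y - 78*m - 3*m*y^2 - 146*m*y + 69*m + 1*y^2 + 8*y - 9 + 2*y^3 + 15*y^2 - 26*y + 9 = -48*m^3 + m^2*(-98*y - 78) + m*(-3*y^2 - 148*y - 9) + 2*y^3 + 16*y^2 - 18*y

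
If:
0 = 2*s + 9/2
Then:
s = -9/4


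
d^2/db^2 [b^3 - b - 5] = 6*b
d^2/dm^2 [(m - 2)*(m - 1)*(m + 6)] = 6*m + 6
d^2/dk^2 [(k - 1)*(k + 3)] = 2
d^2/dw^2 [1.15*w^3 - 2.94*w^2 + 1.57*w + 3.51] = 6.9*w - 5.88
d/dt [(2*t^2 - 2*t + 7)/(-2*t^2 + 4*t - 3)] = 2*(2*t^2 + 8*t - 11)/(4*t^4 - 16*t^3 + 28*t^2 - 24*t + 9)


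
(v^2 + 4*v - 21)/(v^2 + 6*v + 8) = (v^2 + 4*v - 21)/(v^2 + 6*v + 8)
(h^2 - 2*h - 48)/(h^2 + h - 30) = (h - 8)/(h - 5)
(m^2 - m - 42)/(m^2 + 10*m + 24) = (m - 7)/(m + 4)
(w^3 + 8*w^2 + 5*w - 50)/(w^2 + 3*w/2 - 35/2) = 2*(w^2 + 3*w - 10)/(2*w - 7)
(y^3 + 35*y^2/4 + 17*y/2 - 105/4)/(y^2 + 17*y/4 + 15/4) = (4*y^2 + 23*y - 35)/(4*y + 5)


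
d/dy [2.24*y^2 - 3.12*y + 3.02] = 4.48*y - 3.12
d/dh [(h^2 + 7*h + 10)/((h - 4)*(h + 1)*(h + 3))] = (-h^4 - 14*h^3 - 43*h^2 - 24*h + 46)/(h^6 - 26*h^4 - 24*h^3 + 169*h^2 + 312*h + 144)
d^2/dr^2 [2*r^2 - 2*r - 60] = 4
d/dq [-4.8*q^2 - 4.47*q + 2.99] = -9.6*q - 4.47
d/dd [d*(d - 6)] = 2*d - 6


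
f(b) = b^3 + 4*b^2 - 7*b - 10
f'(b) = 3*b^2 + 8*b - 7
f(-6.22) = -52.35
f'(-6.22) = 59.31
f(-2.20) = 14.11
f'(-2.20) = -10.08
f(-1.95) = 11.45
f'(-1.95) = -11.19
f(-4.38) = 13.37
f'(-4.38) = 15.51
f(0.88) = -12.38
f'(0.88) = 2.36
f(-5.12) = -3.52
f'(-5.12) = 30.68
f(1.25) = -10.55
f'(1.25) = 7.69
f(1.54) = -7.64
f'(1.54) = 12.43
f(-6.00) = -40.00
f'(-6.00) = 53.00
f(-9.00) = -352.00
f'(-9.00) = 164.00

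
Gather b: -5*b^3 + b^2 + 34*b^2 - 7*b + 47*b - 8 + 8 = -5*b^3 + 35*b^2 + 40*b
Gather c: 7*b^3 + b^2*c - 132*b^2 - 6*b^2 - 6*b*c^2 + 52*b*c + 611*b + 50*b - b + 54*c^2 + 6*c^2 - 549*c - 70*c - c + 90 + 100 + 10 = 7*b^3 - 138*b^2 + 660*b + c^2*(60 - 6*b) + c*(b^2 + 52*b - 620) + 200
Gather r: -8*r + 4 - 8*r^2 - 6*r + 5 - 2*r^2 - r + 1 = -10*r^2 - 15*r + 10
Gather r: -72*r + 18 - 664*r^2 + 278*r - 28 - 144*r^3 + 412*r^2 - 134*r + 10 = -144*r^3 - 252*r^2 + 72*r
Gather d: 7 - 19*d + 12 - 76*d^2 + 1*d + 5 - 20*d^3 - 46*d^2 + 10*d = -20*d^3 - 122*d^2 - 8*d + 24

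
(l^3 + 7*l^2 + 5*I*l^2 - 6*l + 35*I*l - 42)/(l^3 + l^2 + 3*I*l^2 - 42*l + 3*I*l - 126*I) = (l + 2*I)/(l - 6)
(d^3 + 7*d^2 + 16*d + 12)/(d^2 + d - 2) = (d^2 + 5*d + 6)/(d - 1)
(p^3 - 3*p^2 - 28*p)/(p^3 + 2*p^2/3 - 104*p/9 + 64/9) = 9*p*(p - 7)/(9*p^2 - 30*p + 16)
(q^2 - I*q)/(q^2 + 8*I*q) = (q - I)/(q + 8*I)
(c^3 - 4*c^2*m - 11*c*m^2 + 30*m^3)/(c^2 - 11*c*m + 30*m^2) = (c^2 + c*m - 6*m^2)/(c - 6*m)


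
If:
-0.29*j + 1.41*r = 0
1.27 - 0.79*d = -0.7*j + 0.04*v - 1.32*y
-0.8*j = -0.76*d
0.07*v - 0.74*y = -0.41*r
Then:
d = 11.324287340299*y + 16.0307188623023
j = 10.7580729732841*y + 15.2291829191871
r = 2.21265330656197*y + 3.13224329543565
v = -2.38839793843439*y - 18.3459964446945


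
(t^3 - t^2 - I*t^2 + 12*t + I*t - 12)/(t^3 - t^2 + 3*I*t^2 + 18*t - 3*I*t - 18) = (t^2 - I*t + 12)/(t^2 + 3*I*t + 18)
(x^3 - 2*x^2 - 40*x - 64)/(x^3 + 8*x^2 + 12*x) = (x^2 - 4*x - 32)/(x*(x + 6))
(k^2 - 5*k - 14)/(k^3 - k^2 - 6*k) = (k - 7)/(k*(k - 3))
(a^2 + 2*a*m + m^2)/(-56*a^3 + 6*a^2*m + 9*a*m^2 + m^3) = (a^2 + 2*a*m + m^2)/(-56*a^3 + 6*a^2*m + 9*a*m^2 + m^3)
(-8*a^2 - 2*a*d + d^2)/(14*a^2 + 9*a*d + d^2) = (-4*a + d)/(7*a + d)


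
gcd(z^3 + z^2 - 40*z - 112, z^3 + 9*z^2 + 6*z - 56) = z + 4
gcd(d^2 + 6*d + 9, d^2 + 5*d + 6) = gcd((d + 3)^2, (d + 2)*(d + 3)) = d + 3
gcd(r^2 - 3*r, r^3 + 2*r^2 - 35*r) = r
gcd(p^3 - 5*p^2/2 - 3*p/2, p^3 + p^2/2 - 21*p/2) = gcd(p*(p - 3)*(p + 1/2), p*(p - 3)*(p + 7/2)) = p^2 - 3*p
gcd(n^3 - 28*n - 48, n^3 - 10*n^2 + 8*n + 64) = n + 2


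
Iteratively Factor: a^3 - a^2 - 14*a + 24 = (a - 3)*(a^2 + 2*a - 8) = (a - 3)*(a + 4)*(a - 2)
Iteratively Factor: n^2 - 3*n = (n - 3)*(n)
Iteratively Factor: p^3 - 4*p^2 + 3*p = (p - 1)*(p^2 - 3*p) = p*(p - 1)*(p - 3)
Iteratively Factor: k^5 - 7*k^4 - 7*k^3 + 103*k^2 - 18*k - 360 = (k + 3)*(k^4 - 10*k^3 + 23*k^2 + 34*k - 120) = (k - 4)*(k + 3)*(k^3 - 6*k^2 - k + 30) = (k - 5)*(k - 4)*(k + 3)*(k^2 - k - 6) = (k - 5)*(k - 4)*(k - 3)*(k + 3)*(k + 2)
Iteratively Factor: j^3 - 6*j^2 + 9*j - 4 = (j - 1)*(j^2 - 5*j + 4) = (j - 1)^2*(j - 4)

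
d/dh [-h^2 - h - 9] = -2*h - 1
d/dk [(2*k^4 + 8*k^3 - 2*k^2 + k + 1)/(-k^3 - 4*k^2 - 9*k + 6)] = (-2*k^6 - 16*k^5 - 88*k^4 - 94*k^3 + 169*k^2 - 16*k + 15)/(k^6 + 8*k^5 + 34*k^4 + 60*k^3 + 33*k^2 - 108*k + 36)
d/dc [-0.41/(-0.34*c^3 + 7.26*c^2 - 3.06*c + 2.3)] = (-0.4182*c^2 + 5.9532*c - 1.2546)/(0.34*c^3 - 7.26*c^2 + 3.06*c - 2.3)^2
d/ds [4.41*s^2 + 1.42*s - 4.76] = 8.82*s + 1.42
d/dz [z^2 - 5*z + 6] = 2*z - 5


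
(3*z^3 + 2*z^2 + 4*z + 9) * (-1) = -3*z^3 - 2*z^2 - 4*z - 9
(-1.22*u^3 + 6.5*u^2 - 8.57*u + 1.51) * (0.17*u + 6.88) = -0.2074*u^4 - 7.2886*u^3 + 43.2631*u^2 - 58.7049*u + 10.3888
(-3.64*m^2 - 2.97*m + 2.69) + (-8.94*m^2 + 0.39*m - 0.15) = -12.58*m^2 - 2.58*m + 2.54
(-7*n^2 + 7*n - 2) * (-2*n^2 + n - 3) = 14*n^4 - 21*n^3 + 32*n^2 - 23*n + 6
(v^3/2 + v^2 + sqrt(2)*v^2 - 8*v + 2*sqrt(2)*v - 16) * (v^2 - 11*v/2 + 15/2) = v^5/2 - 7*v^4/4 + sqrt(2)*v^4 - 39*v^3/4 - 7*sqrt(2)*v^3/2 - 7*sqrt(2)*v^2/2 + 71*v^2/2 + 15*sqrt(2)*v + 28*v - 120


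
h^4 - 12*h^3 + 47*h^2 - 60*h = h*(h - 5)*(h - 4)*(h - 3)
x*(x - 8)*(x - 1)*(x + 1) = x^4 - 8*x^3 - x^2 + 8*x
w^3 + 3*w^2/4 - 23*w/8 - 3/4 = (w - 3/2)*(w + 1/4)*(w + 2)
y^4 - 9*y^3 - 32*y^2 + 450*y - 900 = (y - 6)*(y - 3)*(y - 5*sqrt(2))*(y + 5*sqrt(2))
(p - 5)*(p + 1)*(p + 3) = p^3 - p^2 - 17*p - 15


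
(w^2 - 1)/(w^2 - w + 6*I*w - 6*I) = (w + 1)/(w + 6*I)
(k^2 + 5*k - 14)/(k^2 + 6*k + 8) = (k^2 + 5*k - 14)/(k^2 + 6*k + 8)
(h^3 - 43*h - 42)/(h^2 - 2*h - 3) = (h^2 - h - 42)/(h - 3)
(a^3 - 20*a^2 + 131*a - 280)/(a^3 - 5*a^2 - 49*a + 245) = (a - 8)/(a + 7)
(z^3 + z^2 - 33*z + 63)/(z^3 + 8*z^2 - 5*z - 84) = (z - 3)/(z + 4)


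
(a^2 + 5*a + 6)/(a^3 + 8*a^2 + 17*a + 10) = (a + 3)/(a^2 + 6*a + 5)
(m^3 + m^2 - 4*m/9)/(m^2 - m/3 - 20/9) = m*(3*m - 1)/(3*m - 5)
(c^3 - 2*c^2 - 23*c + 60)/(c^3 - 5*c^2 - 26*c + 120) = (c - 3)/(c - 6)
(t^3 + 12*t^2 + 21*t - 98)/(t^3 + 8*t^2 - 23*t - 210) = (t^2 + 5*t - 14)/(t^2 + t - 30)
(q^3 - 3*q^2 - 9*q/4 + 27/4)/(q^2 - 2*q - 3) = (q^2 - 9/4)/(q + 1)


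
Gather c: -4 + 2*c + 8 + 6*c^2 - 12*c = 6*c^2 - 10*c + 4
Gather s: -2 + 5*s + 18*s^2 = 18*s^2 + 5*s - 2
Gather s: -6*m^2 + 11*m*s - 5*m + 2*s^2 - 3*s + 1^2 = -6*m^2 - 5*m + 2*s^2 + s*(11*m - 3) + 1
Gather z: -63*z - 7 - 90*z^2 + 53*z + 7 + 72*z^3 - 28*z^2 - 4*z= 72*z^3 - 118*z^2 - 14*z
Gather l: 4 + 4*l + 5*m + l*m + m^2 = l*(m + 4) + m^2 + 5*m + 4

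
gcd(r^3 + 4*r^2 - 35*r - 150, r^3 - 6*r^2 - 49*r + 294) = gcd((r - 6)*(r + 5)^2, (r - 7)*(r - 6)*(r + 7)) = r - 6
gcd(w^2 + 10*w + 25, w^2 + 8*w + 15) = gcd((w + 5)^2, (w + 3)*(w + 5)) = w + 5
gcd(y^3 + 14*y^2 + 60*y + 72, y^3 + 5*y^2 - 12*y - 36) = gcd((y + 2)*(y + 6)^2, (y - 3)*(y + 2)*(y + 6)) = y^2 + 8*y + 12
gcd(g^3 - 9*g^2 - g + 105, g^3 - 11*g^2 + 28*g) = g - 7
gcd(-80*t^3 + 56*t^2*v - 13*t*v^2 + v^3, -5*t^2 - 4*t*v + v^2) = 5*t - v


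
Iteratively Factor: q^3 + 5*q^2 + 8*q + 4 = (q + 2)*(q^2 + 3*q + 2) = (q + 2)^2*(q + 1)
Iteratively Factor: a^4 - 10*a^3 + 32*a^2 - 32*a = (a - 4)*(a^3 - 6*a^2 + 8*a) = a*(a - 4)*(a^2 - 6*a + 8) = a*(a - 4)^2*(a - 2)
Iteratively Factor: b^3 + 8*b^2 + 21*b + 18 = (b + 2)*(b^2 + 6*b + 9) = (b + 2)*(b + 3)*(b + 3)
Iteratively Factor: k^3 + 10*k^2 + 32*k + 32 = (k + 4)*(k^2 + 6*k + 8) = (k + 2)*(k + 4)*(k + 4)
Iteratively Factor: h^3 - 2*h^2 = (h)*(h^2 - 2*h) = h^2*(h - 2)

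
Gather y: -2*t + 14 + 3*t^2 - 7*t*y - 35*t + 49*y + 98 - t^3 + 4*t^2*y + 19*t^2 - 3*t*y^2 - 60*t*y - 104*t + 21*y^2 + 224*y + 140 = -t^3 + 22*t^2 - 141*t + y^2*(21 - 3*t) + y*(4*t^2 - 67*t + 273) + 252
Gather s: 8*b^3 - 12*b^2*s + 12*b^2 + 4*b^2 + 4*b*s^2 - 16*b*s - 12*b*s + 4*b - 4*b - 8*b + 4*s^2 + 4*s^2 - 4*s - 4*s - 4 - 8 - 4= 8*b^3 + 16*b^2 - 8*b + s^2*(4*b + 8) + s*(-12*b^2 - 28*b - 8) - 16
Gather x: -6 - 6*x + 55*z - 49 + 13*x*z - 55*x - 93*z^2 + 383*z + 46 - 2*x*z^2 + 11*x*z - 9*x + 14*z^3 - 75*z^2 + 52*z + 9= x*(-2*z^2 + 24*z - 70) + 14*z^3 - 168*z^2 + 490*z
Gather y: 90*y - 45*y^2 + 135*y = -45*y^2 + 225*y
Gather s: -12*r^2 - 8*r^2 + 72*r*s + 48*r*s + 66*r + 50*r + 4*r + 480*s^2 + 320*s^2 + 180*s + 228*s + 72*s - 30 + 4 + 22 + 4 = -20*r^2 + 120*r + 800*s^2 + s*(120*r + 480)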